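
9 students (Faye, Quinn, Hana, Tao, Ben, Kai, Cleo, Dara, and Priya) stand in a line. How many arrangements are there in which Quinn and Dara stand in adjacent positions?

Place the 7 others and the Quinn-Dara pair as 8 objects in a line; the pair has 2 internal arrangements.
So the count is 2·(8)! = 80640.

80640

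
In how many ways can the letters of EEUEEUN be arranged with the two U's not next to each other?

75

There are 7!/(4!·2!) = 105 arrangements of EEUEEUN in total.
If the two U's are adjacent, glue them into one block, leaving 6 items to arrange: (6)!/(4!) = 30 ways.
Subtracting, 105 − 30 = 75 arrangements keep the U's apart.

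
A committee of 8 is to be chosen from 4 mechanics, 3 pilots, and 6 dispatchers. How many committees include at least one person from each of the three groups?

Total 8-person selections from all 13: C(13,8) = 1287.
Selections missing a whole group: no mechanics → C(9,8) = 9; no pilots → C(10,8) = 45; no dispatchers → C(7,8) = 0.
Add back selections omitting two groups (i.e. drawn from a single group): C(4,8) + C(3,8) + C(6,8) = 0.
By inclusion–exclusion: 1287 − 54 + 0 = 1233.

1233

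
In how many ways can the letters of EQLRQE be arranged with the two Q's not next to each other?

There are 6!/(2!·2!) = 180 arrangements of EQLRQE in total.
If the two Q's are adjacent, glue them into one block, leaving 5 items to arrange: (5)!/(2!) = 60 ways.
Hence 180 − 60 = 120.

120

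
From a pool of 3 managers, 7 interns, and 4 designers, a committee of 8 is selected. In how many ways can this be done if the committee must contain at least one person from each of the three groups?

2793

Total 8-person selections from all 14: C(14,8) = 3003.
Subtract selections that omit an entire group: no managers → C(11,8) = 165; no interns → C(7,8) = 0; no designers → C(10,8) = 45.
Add back selections omitting two groups (i.e. drawn from a single group): C(3,8) + C(7,8) + C(4,8) = 0.
By inclusion–exclusion: 3003 − 210 + 0 = 2793.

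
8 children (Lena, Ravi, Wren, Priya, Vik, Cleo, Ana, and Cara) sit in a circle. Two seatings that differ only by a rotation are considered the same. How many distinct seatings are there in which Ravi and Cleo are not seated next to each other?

3600

All circular seatings of 8 people number (7)! = 5040.
Seatings with Ravi beside Cleo: treat them as a block with 2 internal orders, giving 2 × (6)! = 1440.
Subtracting, 5040 − 1440 = 3600.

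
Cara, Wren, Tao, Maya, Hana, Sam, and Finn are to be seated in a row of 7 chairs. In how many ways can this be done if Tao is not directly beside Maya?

3600

Of the 7! = 5040 arrangements, those with Tao and Maya adjacent number 2 × 6! = 1440 (treat the pair as a block with 2 internal orders).
So 5040 − 1440 = 3600 arrangements keep them apart.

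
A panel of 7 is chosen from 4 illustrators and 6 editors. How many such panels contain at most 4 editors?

80

Split by how many editors are chosen (0 through 4).
Sum: C(6,0)·C(4,7) + C(6,1)·C(4,6) + C(6,2)·C(4,5) + C(6,3)·C(4,4) + C(6,4)·C(4,3) = 0 + 0 + 0 + 20 + 60 = 80.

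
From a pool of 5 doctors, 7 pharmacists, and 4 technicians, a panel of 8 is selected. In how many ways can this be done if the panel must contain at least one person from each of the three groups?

12201

With no constraint there are C(16,8) = 12870 possible selections.
Subtract selections that omit an entire group: no doctors → C(11,8) = 165; no pharmacists → C(9,8) = 9; no technicians → C(12,8) = 495.
Add back selections omitting two groups (i.e. drawn from a single group): C(5,8) + C(7,8) + C(4,8) = 0.
By inclusion–exclusion: 12870 − 669 + 0 = 12201.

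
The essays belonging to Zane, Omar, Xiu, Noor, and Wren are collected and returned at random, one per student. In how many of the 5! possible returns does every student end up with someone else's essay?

Count assignments avoiding every fixed point. For any j of the 5 students fixed to their own essay, the other 5−j can be arranged in (5−j)! ways.
By inclusion–exclusion this is Σ_{j=0}^{5} (−1)^j C(5,j)·(5−j)!.
Computing: 120 − 120 + 60 − 20 + 5 − 1 = 44.

44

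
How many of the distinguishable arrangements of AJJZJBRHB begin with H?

With the first slot taken by H, it remains to arrange the other 8 letters (AJJZJBRB).
Those 8 letters have B appearing twice and J appearing 3 times, giving (8)!/(3!·2!) = 3360.

3360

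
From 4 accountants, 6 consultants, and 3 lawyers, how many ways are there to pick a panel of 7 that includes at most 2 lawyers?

1506

Split by how many lawyers are chosen (0 through 2).
Sum: C(3,0)·C(10,7) + C(3,1)·C(10,6) + C(3,2)·C(10,5) = 120 + 630 + 756 = 1506.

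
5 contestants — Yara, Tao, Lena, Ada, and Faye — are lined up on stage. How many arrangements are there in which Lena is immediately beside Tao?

48

Place the 3 others and the Lena-Tao pair as 4 objects in a line; the pair has 2 internal arrangements.
That gives 2 × 4! = 2 × 24 = 48.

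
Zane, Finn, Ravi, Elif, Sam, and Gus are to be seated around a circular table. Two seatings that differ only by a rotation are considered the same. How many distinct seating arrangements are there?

Seat Zane anywhere (absorbing the rotational symmetry), then permute the other 5: (5)! = 120.

120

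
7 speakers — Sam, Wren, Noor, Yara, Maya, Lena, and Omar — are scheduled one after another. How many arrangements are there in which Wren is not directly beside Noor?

Of the 7! = 5040 arrangements, those with Wren and Noor adjacent number 2 × 6! = 1440 (treat the pair as a block with 2 internal orders).
Complementary counting: 5040 − 1440 = 3600.

3600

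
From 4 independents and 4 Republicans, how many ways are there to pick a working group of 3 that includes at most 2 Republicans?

52

Split by how many Republicans are chosen (0 through 2).
Sum: C(4,0)·C(4,3) + C(4,1)·C(4,2) + C(4,2)·C(4,1) = 4 + 24 + 24 = 52.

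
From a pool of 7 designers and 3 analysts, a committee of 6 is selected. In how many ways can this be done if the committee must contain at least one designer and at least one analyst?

Unrestricted: C(10,6) = 210 ways to pick any 6 of the 10.
Subtract selections that omit an entire group: no designers → C(3,6) = 0; no analysts → C(7,6) = 7.
Both groups omitted at once is impossible, so 210 − 7 = 203.

203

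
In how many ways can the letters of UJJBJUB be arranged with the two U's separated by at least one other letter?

There are 7!/(3!·2!·2!) = 210 arrangements of UJJBJUB in total.
If the two U's are adjacent, glue them into one block, leaving 6 items to arrange: (6)!/(3!·2!) = 60 ways.
Hence 210 − 60 = 150.

150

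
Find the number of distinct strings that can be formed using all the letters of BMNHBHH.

420

BMNHBHH has 7 letters with B appearing twice and H appearing 3 times.
The number of distinct arrangements is 7!/(3!·2!) = 5040/12 = 420.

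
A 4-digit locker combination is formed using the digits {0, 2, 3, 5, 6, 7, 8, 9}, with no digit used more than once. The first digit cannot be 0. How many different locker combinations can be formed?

The first digit has 8−1 = 7 choices (anything except 0).
The remaining 3 digits are filled from the other 7 symbols without repetition: 7 × 6 × 5 = 210.
Total: 7 × 210 = 1470.

1470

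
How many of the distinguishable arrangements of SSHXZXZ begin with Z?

With the first slot taken by Z, it remains to arrange the other 6 letters (SSHXXZ).
Those 6 letters have S appearing twice and X appearing twice, giving (6)!/(2!·2!) = 180.

180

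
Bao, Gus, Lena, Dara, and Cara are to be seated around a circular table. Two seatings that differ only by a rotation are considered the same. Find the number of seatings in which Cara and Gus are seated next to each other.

Treat {Cara, Gus} as one unit (2 internal orders) and seat the resulting 4 units around the table: (3)! circular arrangements.
So 2 × (3)! = 2 × 6 = 12.

12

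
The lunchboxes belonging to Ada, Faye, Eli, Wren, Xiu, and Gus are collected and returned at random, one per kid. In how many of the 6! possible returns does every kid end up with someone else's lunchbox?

265

Let Aᵢ be the assignments in which kid i gets their own lunchbox. We want the size of the complement of A₁∪…∪A_6.
By inclusion–exclusion this is Σ_{j=0}^{6} (−1)^j C(6,j)·(6−j)!.
Computing: 720 − 720 + 360 − 120 + 30 − 6 + 1 = 265.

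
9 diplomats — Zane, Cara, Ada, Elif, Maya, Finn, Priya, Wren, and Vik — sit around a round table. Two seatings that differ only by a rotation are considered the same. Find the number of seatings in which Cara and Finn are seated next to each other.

10080

Glue Cara and Finn into a block (2 internal orders). Seating 8 units around a circle gives (7)! arrangements.
So 2 × (7)! = 2 × 5040 = 10080.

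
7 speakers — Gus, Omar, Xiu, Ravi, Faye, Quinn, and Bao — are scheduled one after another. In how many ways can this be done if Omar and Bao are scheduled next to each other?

1440

Place the 5 others and the Omar-Bao pair as 6 objects in a line; the pair has 2 internal arrangements.
That gives 2 × 6! = 2 × 720 = 1440.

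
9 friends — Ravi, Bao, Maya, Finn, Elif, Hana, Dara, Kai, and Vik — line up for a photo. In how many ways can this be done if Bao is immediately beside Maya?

Glue Bao and Maya into one block (2 internal orders), leaving 8 units to arrange in a row.
So the count is 2·(8)! = 80640.

80640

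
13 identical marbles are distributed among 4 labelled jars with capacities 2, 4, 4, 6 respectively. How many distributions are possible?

19

Without the upper bounds there are C(16,3) = 560 ways to split 13 among 4 jars.
Subtract solutions that violate a single cap (substitute x_i' = x_i − (cap_i+1)): x_1 ≥ 3 gives C(13,3) = 286; x_2 ≥ 5 gives C(11,3) = 165; x_3 ≥ 5 gives C(11,3) = 165; x_4 ≥ 7 gives C(9,3) = 84. Together 700.
Add back pairs where two caps are both exceeded: 56 + 56 + 20 + 20 + 4 + 4 = 160.
Subtract triples: 1 + 0 + 0 + 0 = 1.
By inclusion–exclusion the count is 560 − 700 + 160 − 1 = 19.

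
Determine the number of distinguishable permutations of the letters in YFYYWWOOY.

3780

The 9 letters of YFYYWWOOY have repeats: O appearing twice, W appearing twice, and Y appearing 4 times.
The number of distinct arrangements is 9!/(4!·2!·2!) = 362880/96 = 3780.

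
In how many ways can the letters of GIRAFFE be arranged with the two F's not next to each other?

1800

There are 7!/(2!) = 2520 arrangements of GIRAFFE in total.
Arrangements with the F's together: treat FF as one letter, giving (6)! = 720.
Hence 2520 − 720 = 1800.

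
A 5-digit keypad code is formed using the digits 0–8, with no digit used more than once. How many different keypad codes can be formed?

With no repetition, fill the 5 digits in order: 9 choices, then 8, down to 5.
That product is 9 × 8 × 7 × 6 × 5 = 15120.

15120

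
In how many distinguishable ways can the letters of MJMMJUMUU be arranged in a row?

1260

The 9 letters of MJMMJUMUU have repeats: J appearing twice, M appearing 4 times, and U appearing 3 times.
So there are 9! / (4!·3!·2!) = 1260 distinguishable arrangements.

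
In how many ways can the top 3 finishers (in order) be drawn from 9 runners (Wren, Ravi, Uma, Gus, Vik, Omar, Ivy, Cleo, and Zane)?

504

There are 9 choices for 1st place, 8 for 2nd, and 7 for 3rd.
That gives 9 × 8 × 7 = 504.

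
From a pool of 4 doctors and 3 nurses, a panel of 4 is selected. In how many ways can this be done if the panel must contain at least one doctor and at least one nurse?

With no constraint there are C(7,4) = 35 possible selections.
Selections missing a whole group: no doctors → C(3,4) = 0; no nurses → C(4,4) = 1.
Both groups omitted at once is impossible, so 35 − 1 = 34.

34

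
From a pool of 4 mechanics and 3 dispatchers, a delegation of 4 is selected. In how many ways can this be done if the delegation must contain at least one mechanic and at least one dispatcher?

34

Unrestricted: C(7,4) = 35 ways to pick any 4 of the 7.
Selections missing a whole group: no mechanics → C(3,4) = 0; no dispatchers → C(4,4) = 1.
Both groups omitted at once is impossible, so 35 − 1 = 34.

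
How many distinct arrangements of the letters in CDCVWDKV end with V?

With the last slot taken by V, it remains to arrange the other 7 letters (CDCWDKV).
Those 7 letters have C appearing twice and D appearing twice, giving (7)!/(2!·2!) = 1260.

1260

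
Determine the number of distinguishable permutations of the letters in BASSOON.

1260

BASSOON has 7 letters with O appearing twice and S appearing twice.
The number of distinct arrangements is 7!/(2!·2!) = 5040/4 = 1260.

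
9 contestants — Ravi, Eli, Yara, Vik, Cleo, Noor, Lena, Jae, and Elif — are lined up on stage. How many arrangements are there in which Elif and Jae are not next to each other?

282240

There are 9! = 362880 arrangements in all. If Elif and Jae are adjacent, merging them into one block gives 2·(8)! = 80640 arrangements.
Complementary counting: 362880 − 80640 = 282240.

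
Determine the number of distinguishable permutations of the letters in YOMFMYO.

630

Letter multiplicities in YOMFMYO: F×1, M×2, O×2, Y×2.
So there are 7! / (2!·2!·2!) = 630 distinguishable arrangements.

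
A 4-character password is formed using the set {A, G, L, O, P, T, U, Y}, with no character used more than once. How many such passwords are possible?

This is a permutation of 4 out of 8: P(8,4) = 8!/4!.
8 × 7 × 6 × 5 = 1680.

1680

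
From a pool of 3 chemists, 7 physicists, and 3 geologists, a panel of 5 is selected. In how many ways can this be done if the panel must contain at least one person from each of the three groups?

798

With no constraint there are C(13,5) = 1287 possible selections.
Subtract selections that omit an entire group: no chemists → C(10,5) = 252; no physicists → C(6,5) = 6; no geologists → C(10,5) = 252.
Add back selections omitting two groups (i.e. drawn from a single group): C(3,5) + C(7,5) + C(3,5) = 21.
By inclusion–exclusion: 1287 − 510 + 21 = 798.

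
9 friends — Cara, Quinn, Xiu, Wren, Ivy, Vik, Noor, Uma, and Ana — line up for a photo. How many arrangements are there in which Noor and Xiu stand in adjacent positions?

Treat {Noor, Xiu} as a single unit. There are 8 units to order, and the pair itself can be ordered 2 ways.
So the count is 2·(8)! = 80640.

80640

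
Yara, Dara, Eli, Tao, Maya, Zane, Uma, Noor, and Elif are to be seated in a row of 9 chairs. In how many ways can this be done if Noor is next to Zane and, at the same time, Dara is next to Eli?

Treat {Noor,Zane} as one block (2 orders) and {Dara,Eli} as another (2 orders).
That leaves 7 units to arrange: 2 × 2 × 7! = 4 × 5040 = 20160.

20160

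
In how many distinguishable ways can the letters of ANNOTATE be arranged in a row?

5040

Letter multiplicities in ANNOTATE: A×2, E×1, N×2, O×1, T×2.
So there are 8! / (2!·2!·2!) = 5040 distinguishable arrangements.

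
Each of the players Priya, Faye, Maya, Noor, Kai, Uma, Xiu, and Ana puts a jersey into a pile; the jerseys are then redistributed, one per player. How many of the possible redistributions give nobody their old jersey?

14833

Count assignments avoiding every fixed point. For any j of the 8 players fixed to their old jersey, the other 8−j can be arranged in (8−j)! ways.
By inclusion–exclusion this is Σ_{j=0}^{8} (−1)^j C(8,j)·(8−j)!.
Computing: 40320 − 40320 + 20160 − 6720 + 1680 − 336 + 56 − 8 + 1 = 14833.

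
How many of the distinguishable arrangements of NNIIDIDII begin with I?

With the first slot taken by I, it remains to arrange the other 8 letters (NNIDIDII).
Those 8 letters have D appearing twice, I appearing 4 times, and N appearing twice, giving (8)!/(4!·2!·2!) = 420.

420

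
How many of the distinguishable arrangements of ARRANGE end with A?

With the last slot taken by A, it remains to arrange the other 6 letters (RRANGE).
Those 6 letters have R appearing twice, giving (6)!/(2!) = 360.

360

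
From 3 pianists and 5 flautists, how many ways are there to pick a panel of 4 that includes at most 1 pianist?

Split by how many pianists are chosen (0 through 1).
Sum: C(3,0)·C(5,4) + C(3,1)·C(5,3) = 5 + 30 = 35.

35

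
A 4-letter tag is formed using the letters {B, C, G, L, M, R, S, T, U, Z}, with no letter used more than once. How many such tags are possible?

5040

This is a permutation of 4 out of 10: P(10,4) = 10!/6!.
That product is 10 × 9 × 8 × 7 = 5040.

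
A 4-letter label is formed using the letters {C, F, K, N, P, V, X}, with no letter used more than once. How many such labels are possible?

Choose and order 4 of the 7 symbols: the first letter has 7 options, the next 6, then 5, 4.
7 × 6 × 5 × 4 = 840.

840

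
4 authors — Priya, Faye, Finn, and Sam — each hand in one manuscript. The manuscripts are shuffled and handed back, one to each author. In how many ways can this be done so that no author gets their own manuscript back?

9

Count assignments avoiding every fixed point. For any j of the 4 authors fixed to their own manuscript, the other 4−j can be arranged in (4−j)! ways.
By inclusion–exclusion this is Σ_{j=0}^{4} (−1)^j C(4,j)·(4−j)!.
Computing: 24 − 24 + 12 − 4 + 1 = 9.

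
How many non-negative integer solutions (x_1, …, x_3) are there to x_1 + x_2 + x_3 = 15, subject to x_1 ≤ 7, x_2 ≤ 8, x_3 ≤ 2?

By stars and bars, unrestricted non-negative solutions to x_1+…+x_3 = 15 number C(15+2,2) = 136.
Subtract solutions that violate a single cap (substitute x_i' = x_i − (cap_i+1)): x_1 ≥ 8 gives C(9,2) = 36; x_2 ≥ 9 gives C(8,2) = 28; x_3 ≥ 3 gives C(14,2) = 91. Together 155.
Add back pairs where two caps are both exceeded: 0 + 15 + 10 = 25.
By inclusion–exclusion the count is 136 − 155 + 25 = 6.

6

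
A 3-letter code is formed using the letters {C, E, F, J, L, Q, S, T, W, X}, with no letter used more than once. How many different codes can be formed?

720

Choose and order 3 of the 10 symbols: the first letter has 10 options, the next 9, then 8.
That product is 10 × 9 × 8 = 720.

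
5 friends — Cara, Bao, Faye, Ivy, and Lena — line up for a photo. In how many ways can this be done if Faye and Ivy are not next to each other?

72

Of the 5! = 120 arrangements, those with Faye and Ivy adjacent number 2 × 4! = 48 (treat the pair as a block with 2 internal orders).
So 120 − 48 = 72 arrangements keep them apart.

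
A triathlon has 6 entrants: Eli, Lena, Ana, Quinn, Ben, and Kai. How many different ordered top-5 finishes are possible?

This is an ordered selection of 5 from 6: P(6,5).
That gives 6 × 5 × 4 × 3 × 2 = 720.

720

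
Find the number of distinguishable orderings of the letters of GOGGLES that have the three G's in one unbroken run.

Treat the 3 copies of G as a single block. The multiset to arrange is then {GGG, E, L, O, S}, 5 items in all.
All 5 items are distinct, so there are (5)! = 120 arrangements.

120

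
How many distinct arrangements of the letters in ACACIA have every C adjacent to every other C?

Treat the 2 copies of C as a single block. The multiset to arrange is then {CC, A, A, A, I}, 5 items in all.
That gives (5)!/(3!) = 20 arrangements.

20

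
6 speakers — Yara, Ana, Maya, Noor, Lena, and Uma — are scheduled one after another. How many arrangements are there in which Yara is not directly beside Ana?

480

There are 6! = 720 arrangements in all. If Yara and Ana are adjacent, merging them into one block gives 2·(5)! = 240 arrangements.
So 720 − 240 = 480 arrangements keep them apart.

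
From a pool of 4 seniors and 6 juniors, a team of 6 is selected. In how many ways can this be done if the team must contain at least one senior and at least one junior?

With no constraint there are C(10,6) = 210 possible selections.
Selections missing a whole group: no seniors → C(6,6) = 1; no juniors → C(4,6) = 0.
Both groups omitted at once is impossible, so 210 − 1 = 209.

209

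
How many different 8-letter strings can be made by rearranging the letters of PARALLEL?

Letter multiplicities in PARALLEL: A×2, E×1, L×3, P×1, R×1.
The number of distinct arrangements is 8!/(3!·2!) = 40320/12 = 3360.

3360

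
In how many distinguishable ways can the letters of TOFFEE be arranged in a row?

Letter multiplicities in TOFFEE: E×2, F×2, O×1, T×1.
So there are 6! / (2!·2!) = 180 distinguishable arrangements.

180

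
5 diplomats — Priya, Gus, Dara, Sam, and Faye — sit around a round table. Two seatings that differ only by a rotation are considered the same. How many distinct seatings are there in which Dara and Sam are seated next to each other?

12

Glue Dara and Sam into a block (2 internal orders). Seating 4 units around a circle gives (3)! arrangements.
So 2 × (3)! = 2 × 6 = 12.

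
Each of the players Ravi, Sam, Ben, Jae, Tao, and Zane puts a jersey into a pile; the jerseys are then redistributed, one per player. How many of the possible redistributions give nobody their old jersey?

Let Aᵢ be the assignments in which player i gets their old jersey. We want the size of the complement of A₁∪…∪A_6.
By inclusion–exclusion this is Σ_{j=0}^{6} (−1)^j C(6,j)·(6−j)!.
Computing: 720 − 720 + 360 − 120 + 30 − 6 + 1 = 265.

265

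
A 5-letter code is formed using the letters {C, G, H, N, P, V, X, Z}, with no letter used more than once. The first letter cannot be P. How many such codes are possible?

The first letter has 8−1 = 7 choices (anything except P).
The remaining 4 letters are filled from the other 7 symbols without repetition: 7 × 6 × 5 × 4 = 840.
Total: 7 × 840 = 5880.

5880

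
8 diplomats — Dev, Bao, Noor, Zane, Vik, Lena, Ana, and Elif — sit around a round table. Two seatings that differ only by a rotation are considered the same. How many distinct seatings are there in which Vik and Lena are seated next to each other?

1440

Glue Vik and Lena into a block (2 internal orders). Seating 7 units around a circle gives (6)! arrangements.
So 2 × (6)! = 2 × 720 = 1440.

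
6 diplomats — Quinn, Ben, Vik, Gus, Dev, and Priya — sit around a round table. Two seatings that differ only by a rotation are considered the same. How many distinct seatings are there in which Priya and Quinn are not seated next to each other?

72

All circular seatings of 6 people number (5)! = 120.
Those with Priya next to Quinn: fuse the pair into one unit and seat 5 units around a circle — 2·(4)! = 48.
Subtracting, 120 − 48 = 72.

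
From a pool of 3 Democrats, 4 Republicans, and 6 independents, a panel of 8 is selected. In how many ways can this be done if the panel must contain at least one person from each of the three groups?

With no constraint there are C(13,8) = 1287 possible selections.
Subtract selections that omit an entire group: no Democrats → C(10,8) = 45; no Republicans → C(9,8) = 9; no independents → C(7,8) = 0.
Add back selections omitting two groups (i.e. drawn from a single group): C(3,8) + C(4,8) + C(6,8) = 0.
By inclusion–exclusion: 1287 − 54 + 0 = 1233.

1233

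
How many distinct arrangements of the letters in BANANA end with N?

20

Fix N in the last position and arrange the remaining 5 letters.
Those 5 letters have A appearing 3 times, giving (5)!/(3!) = 20.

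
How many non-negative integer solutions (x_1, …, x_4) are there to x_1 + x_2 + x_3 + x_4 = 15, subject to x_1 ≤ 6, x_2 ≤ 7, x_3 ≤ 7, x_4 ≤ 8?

329

By stars and bars, unrestricted non-negative solutions to x_1+…+x_4 = 15 number C(15+3,3) = 816.
Subtract solutions that violate a single cap (substitute x_i' = x_i − (cap_i+1)): x_1 ≥ 7 gives C(11,3) = 165; x_2 ≥ 8 gives C(10,3) = 120; x_3 ≥ 8 gives C(10,3) = 120; x_4 ≥ 9 gives C(9,3) = 84. Together 489.
Add back pairs where two caps are both exceeded: 1 + 1 + 0 + 0 + 0 + 0 = 2.
By inclusion–exclusion the count is 816 − 489 + 2 = 329.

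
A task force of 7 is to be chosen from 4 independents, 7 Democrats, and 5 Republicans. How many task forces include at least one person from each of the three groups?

10283

Total 7-person selections from all 16: C(16,7) = 11440.
Selections missing a whole group: no independents → C(12,7) = 792; no Democrats → C(9,7) = 36; no Republicans → C(11,7) = 330.
Add back selections omitting two groups (i.e. drawn from a single group): C(4,7) + C(7,7) + C(5,7) = 1.
By inclusion–exclusion: 11440 − 1158 + 1 = 10283.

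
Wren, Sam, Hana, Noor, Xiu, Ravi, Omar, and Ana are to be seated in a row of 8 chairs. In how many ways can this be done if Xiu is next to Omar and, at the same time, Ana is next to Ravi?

Treat {Xiu,Omar} as one block (2 orders) and {Ana,Ravi} as another (2 orders).
That leaves 6 units to arrange: 2 × 2 × 6! = 4 × 720 = 2880.

2880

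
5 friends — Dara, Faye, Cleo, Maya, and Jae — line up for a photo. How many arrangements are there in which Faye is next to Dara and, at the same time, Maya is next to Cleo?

Treat {Faye,Dara} as one block (2 orders) and {Maya,Cleo} as another (2 orders).
That leaves 3 units to arrange: 2 × 2 × 3! = 4 × 6 = 24.

24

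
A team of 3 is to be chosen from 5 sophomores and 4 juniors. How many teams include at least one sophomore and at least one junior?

70

With no constraint there are C(9,3) = 84 possible selections.
Selections missing a whole group: no sophomores → C(4,3) = 4; no juniors → C(5,3) = 10.
Both groups omitted at once is impossible, so 84 − 14 = 70.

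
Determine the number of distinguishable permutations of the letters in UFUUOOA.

The 7 letters of UFUUOOA have repeats: O appearing twice and U appearing 3 times.
The number of distinct arrangements is 7!/(3!·2!) = 5040/12 = 420.

420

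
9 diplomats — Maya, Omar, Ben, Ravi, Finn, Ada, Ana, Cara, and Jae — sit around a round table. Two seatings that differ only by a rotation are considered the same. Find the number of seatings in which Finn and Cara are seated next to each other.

10080

Treat {Finn, Cara} as one unit (2 internal orders) and seat the resulting 8 units around the table: (7)! circular arrangements.
So 2 × (7)! = 2 × 5040 = 10080.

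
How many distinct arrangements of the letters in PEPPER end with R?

10

Fix R in the last position and arrange the remaining 5 letters.
Those 5 letters have E appearing twice and P appearing 3 times, giving (5)!/(3!·2!) = 10.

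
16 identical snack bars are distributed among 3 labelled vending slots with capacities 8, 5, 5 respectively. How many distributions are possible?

6

Without the upper bounds there are C(18,2) = 153 ways to split 16 among 3 vending slots.
Subtract solutions that violate a single cap (substitute x_i' = x_i − (cap_i+1)): x_1 ≥ 9 gives C(9,2) = 36; x_2 ≥ 6 gives C(12,2) = 66; x_3 ≥ 6 gives C(12,2) = 66. Together 168.
Add back pairs where two caps are both exceeded: 3 + 3 + 15 = 21.
By inclusion–exclusion the count is 153 − 168 + 21 = 6.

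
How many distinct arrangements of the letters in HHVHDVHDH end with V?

168

Fix V in the last position and arrange the remaining 8 letters.
Those 8 letters have D appearing twice and H appearing 5 times, giving (8)!/(5!·2!) = 168.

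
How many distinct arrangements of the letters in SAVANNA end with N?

Fix N in the last position and arrange the remaining 6 letters.
Those 6 letters have A appearing 3 times, giving (6)!/(3!) = 120.

120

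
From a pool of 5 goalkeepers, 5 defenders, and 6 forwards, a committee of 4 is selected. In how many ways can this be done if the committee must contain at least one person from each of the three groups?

Total 4-person selections from all 16: C(16,4) = 1820.
Subtract selections that omit an entire group: no goalkeepers → C(11,4) = 330; no defenders → C(11,4) = 330; no forwards → C(10,4) = 210.
Add back selections omitting two groups (i.e. drawn from a single group): C(5,4) + C(5,4) + C(6,4) = 25.
By inclusion–exclusion: 1820 − 870 + 25 = 975.

975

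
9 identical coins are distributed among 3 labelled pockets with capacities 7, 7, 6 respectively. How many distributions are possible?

43

By stars and bars, unrestricted non-negative solutions to x_1+…+x_3 = 9 number C(9+2,2) = 55.
Subtract solutions that violate a single cap (substitute x_i' = x_i − (cap_i+1)): x_1 ≥ 8 gives C(3,2) = 3; x_2 ≥ 8 gives C(3,2) = 3; x_3 ≥ 7 gives C(4,2) = 6. Together 12.
No two caps can be exceeded simultaneously, so the pair terms are all 0.
By inclusion–exclusion the count is 55 − 12 + 0 = 43.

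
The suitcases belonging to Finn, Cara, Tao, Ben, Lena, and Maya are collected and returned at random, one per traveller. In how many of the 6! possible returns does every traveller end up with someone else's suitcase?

265

Let Aᵢ be the assignments in which traveller i gets their own suitcase. We want the size of the complement of A₁∪…∪A_6.
By inclusion–exclusion this is Σ_{j=0}^{6} (−1)^j C(6,j)·(6−j)!.
Computing: 720 − 720 + 360 − 120 + 30 − 6 + 1 = 265.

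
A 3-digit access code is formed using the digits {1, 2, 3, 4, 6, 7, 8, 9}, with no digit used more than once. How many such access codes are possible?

336

This is a permutation of 3 out of 8: P(8,3) = 8!/5!.
8 × 7 × 6 = 336.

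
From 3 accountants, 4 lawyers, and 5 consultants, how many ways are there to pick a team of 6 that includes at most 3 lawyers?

Split by how many lawyers are chosen (0 through 3).
Sum: C(4,0)·C(8,6) + C(4,1)·C(8,5) + C(4,2)·C(8,4) + C(4,3)·C(8,3) = 28 + 224 + 420 + 224 = 896.

896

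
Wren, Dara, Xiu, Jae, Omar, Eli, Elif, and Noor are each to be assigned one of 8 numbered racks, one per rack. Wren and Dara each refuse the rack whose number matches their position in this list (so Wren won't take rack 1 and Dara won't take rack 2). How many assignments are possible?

Let Aᵢ (for i ∈ {1, 2}) be the placements that put person i in their forbidden rack. Any j of these fix j positions, leaving (8−j)! ways to fill the rest, and there are C(2,j) ways to pick which j.
By inclusion–exclusion, the number of valid placements is Σ_{j=0}^{2} (−1)^j C(2,j)·(8−j)!.
Computing: 40320 − 10080 + 720 = 30960.

30960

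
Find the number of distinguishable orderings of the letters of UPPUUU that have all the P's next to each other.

Treat the 2 copies of P as a single block. The multiset to arrange is then {PP, U, U, U, U}, 5 items in all.
That gives (5)!/(4!) = 5 arrangements.

5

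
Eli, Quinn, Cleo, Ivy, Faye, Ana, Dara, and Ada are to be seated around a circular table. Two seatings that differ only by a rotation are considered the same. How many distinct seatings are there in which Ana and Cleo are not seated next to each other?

All circular seatings of 8 people number (7)! = 5040.
Those with Ana next to Cleo: fuse the pair into one unit and seat 7 units around a circle — 2·(6)! = 1440.
Subtracting, 5040 − 1440 = 3600.

3600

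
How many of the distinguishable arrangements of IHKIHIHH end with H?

140

With the last slot taken by H, it remains to arrange the other 7 letters (IKIHIHH).
Those 7 letters have H appearing 3 times and I appearing 3 times, giving (7)!/(3!·3!) = 140.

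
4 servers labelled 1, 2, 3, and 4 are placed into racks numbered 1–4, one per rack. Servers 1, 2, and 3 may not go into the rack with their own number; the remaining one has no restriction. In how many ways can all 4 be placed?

11

Let Aᵢ (for i ∈ {1, 2, 3}) be the placements that put server i in its forbidden rack. Any j of these fix j positions, leaving (4−j)! ways to fill the rest, and there are C(3,j) ways to pick which j.
By inclusion–exclusion, the number of valid placements is Σ_{j=0}^{3} (−1)^j C(3,j)·(4−j)!.
Computing: 24 − 18 + 6 − 1 = 11.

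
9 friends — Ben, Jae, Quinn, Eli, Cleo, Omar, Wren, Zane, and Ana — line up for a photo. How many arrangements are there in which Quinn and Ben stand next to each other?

Glue Quinn and Ben into one block (2 internal orders), leaving 8 units to arrange in a row.
So the count is 2·(8)! = 80640.

80640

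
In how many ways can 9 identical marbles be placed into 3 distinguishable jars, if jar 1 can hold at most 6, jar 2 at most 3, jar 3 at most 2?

By stars and bars, unrestricted non-negative solutions to x_1+…+x_3 = 9 number C(9+2,2) = 55.
Subtract solutions that violate a single cap (substitute x_i' = x_i − (cap_i+1)): x_1 ≥ 7 gives C(4,2) = 6; x_2 ≥ 4 gives C(7,2) = 21; x_3 ≥ 3 gives C(8,2) = 28. Together 55.
Add back pairs where two caps are both exceeded: 0 + 0 + 6 = 6.
By inclusion–exclusion the count is 55 − 55 + 6 = 6.

6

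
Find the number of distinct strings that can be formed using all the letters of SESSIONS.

SESSIONS has 8 letters with S appearing 4 times.
So there are 8! / (4!) = 1680 distinguishable arrangements.

1680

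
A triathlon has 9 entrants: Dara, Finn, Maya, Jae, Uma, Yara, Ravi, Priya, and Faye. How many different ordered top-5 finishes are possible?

15120

This is an ordered selection of 5 from 9: P(9,5).
That gives 9 × 8 × 7 × 6 × 5 = 15120.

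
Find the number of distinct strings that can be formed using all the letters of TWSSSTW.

TWSSSTW has 7 letters with S appearing 3 times, T appearing twice, and W appearing twice.
So there are 7! / (3!·2!·2!) = 210 distinguishable arrangements.

210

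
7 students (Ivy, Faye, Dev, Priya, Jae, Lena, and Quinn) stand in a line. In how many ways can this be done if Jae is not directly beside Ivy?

3600

Of the 7! = 5040 arrangements, those with Jae and Ivy adjacent number 2 × 6! = 1440 (treat the pair as a block with 2 internal orders).
So 5040 − 1440 = 3600 arrangements keep them apart.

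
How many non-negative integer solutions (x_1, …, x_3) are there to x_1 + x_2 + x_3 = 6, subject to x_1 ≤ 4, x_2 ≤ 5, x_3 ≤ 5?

By stars and bars, unrestricted non-negative solutions to x_1+…+x_3 = 6 number C(6+2,2) = 28.
Subtract solutions that violate a single cap (substitute x_i' = x_i − (cap_i+1)): x_1 ≥ 5 gives C(3,2) = 3; x_2 ≥ 6 gives C(2,2) = 1; x_3 ≥ 6 gives C(2,2) = 1. Together 5.
No two caps can be exceeded simultaneously, so the pair terms are all 0.
By inclusion–exclusion the count is 28 − 5 + 0 = 23.

23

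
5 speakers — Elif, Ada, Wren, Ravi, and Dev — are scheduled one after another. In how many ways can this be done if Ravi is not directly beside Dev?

72

There are 5! = 120 arrangements in all. If Ravi and Dev are adjacent, merging them into one block gives 2·(4)! = 48 arrangements.
So 120 − 48 = 72 arrangements keep them apart.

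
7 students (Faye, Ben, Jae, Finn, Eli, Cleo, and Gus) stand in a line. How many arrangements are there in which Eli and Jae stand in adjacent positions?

1440

Glue Eli and Jae into one block (2 internal orders), leaving 6 units to arrange in a row.
That gives 2 × 6! = 2 × 720 = 1440.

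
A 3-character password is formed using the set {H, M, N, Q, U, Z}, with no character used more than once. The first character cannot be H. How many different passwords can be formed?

100

The first character has 6−1 = 5 choices (anything except H).
The remaining 2 characters are filled from the other 5 symbols without repetition: 5 × 4 = 20.
Total: 5 × 20 = 100.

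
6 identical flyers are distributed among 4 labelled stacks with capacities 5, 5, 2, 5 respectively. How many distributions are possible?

Without the upper bounds there are C(9,3) = 84 ways to split 6 among 4 stacks.
Subtract solutions that violate a single cap (substitute x_i' = x_i − (cap_i+1)): x_1 ≥ 6 gives C(3,3) = 1; x_2 ≥ 6 gives C(3,3) = 1; x_3 ≥ 3 gives C(6,3) = 20; x_4 ≥ 6 gives C(3,3) = 1. Together 23.
No two caps can be exceeded simultaneously, so the pair terms are all 0.
By inclusion–exclusion the count is 84 − 23 + 0 = 61.

61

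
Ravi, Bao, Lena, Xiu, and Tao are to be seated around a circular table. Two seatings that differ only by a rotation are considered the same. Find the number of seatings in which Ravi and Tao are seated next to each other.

Glue Ravi and Tao into a block (2 internal orders). Seating 4 units around a circle gives (3)! arrangements.
So 2 × (3)! = 2 × 6 = 12.

12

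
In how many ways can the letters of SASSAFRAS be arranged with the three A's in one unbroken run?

210

Treat the 3 copies of A as a single block. The multiset to arrange is then {AAA, F, R, S, S, S, S}, 7 items in all.
That gives (7)!/(4!) = 210 arrangements.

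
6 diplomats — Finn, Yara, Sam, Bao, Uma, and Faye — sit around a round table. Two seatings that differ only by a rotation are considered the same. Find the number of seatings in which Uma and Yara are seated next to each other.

Treat {Uma, Yara} as one unit (2 internal orders) and seat the resulting 5 units around the table: (4)! circular arrangements.
So 2 × (4)! = 2 × 24 = 48.

48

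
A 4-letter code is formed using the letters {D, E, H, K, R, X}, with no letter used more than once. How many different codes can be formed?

360

With no repetition, fill the 4 letters in order: 6 choices, then 5, down to 3.
That product is 6 × 5 × 4 × 3 = 360.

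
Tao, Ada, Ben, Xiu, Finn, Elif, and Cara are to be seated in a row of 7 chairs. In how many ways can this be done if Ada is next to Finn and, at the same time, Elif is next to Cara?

480

Treat {Ada,Finn} as one block (2 orders) and {Elif,Cara} as another (2 orders).
That leaves 5 units to arrange: 2 × 2 × 5! = 4 × 120 = 480.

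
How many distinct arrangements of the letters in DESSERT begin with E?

360

Fix E in the first position and arrange the remaining 6 letters.
Those 6 letters have S appearing twice, giving (6)!/(2!) = 360.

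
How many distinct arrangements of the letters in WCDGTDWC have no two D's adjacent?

There are 8!/(2!·2!·2!) = 5040 arrangements of WCDGTDWC in total.
Arrangements with the D's together: treat DD as one letter, giving (7)!/(2!·2!) = 1260.
Hence 5040 − 1260 = 3780.

3780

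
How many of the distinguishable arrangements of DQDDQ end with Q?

4

With the last slot taken by Q, it remains to arrange the other 4 letters (DDDQ).
Those 4 letters have D appearing 3 times, giving (4)!/(3!) = 4.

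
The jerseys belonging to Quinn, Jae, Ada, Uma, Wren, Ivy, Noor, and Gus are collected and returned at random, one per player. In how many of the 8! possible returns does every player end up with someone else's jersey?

This is the derangement count D_8: permutations of 8 items with no fixed point.
By inclusion–exclusion this is Σ_{j=0}^{8} (−1)^j C(8,j)·(8−j)!.
Computing: 40320 − 40320 + 20160 − 6720 + 1680 − 336 + 56 − 8 + 1 = 14833.

14833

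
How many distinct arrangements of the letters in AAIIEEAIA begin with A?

560

With the first slot taken by A, it remains to arrange the other 8 letters (AIIEEAIA).
Those 8 letters have A appearing 3 times, E appearing twice, and I appearing 3 times, giving (8)!/(3!·3!·2!) = 560.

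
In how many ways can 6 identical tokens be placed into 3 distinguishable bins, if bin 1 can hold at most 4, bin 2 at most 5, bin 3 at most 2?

By stars and bars, unrestricted non-negative solutions to x_1+…+x_3 = 6 number C(6+2,2) = 28.
Subtract solutions that violate a single cap (substitute x_i' = x_i − (cap_i+1)): x_1 ≥ 5 gives C(3,2) = 3; x_2 ≥ 6 gives C(2,2) = 1; x_3 ≥ 3 gives C(5,2) = 10. Together 14.
No two caps can be exceeded simultaneously, so the pair terms are all 0.
By inclusion–exclusion the count is 28 − 14 + 0 = 14.

14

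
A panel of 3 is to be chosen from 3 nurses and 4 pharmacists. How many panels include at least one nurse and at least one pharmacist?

30

Unrestricted: C(7,3) = 35 ways to pick any 3 of the 7.
Selections missing a whole group: no nurses → C(4,3) = 4; no pharmacists → C(3,3) = 1.
Both groups omitted at once is impossible, so 35 − 5 = 30.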